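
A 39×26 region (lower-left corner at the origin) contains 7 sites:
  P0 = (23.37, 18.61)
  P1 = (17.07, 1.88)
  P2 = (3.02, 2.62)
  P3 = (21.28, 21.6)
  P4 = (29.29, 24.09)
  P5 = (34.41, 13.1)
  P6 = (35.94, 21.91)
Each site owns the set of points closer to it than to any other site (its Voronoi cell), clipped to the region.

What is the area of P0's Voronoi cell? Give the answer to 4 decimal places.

Area of P0's cell: 120.0398

1. box [0,39]×[0,26]: [(0, 0) (39, 0) (39, 26) (0, 26)]
2. ⊥bis P0·P1 via (20.22,10.245): [(0, 17.8592) (39, 3.173) (39, 26) (0, 26)]  |A|=603.8709
3. ⊥bis P0·P2 via (13.195,10.615): [(10.6558, 13.8466) (39, 3.173) (39, 26) (1.1062, 26)]  |A|=553.7755
4. ⊥bis P0·P3 via (22.325,20.105): [(12.4207, 13.182) (39, 3.173) (39, 26) (30.7585, 26)]  |A|=356.1817
5. ⊥bis P0·P4 via (26.33,21.35): [(25.4563, 22.2938) (12.4207, 13.182) (39, 3.173) (39, 7.6627)]  |A|=216.7324
6. ⊥bis P0·P5 via (28.89,15.855): [(29.7751, 17.6283) (25.4563, 22.2938) (12.4207, 13.182) (25.1614, 8.3842)]  |A|=120.0398
7. ⊥bis P0·P6 via (29.655,20.26): [(29.7751, 17.6283) (25.4563, 22.2938) (12.4207, 13.182) (25.1614, 8.3842)]  |A|=120.0398
8. canonical 4-gon: [(29.7751, 17.6283) (25.4563, 22.2938) (12.4207, 13.182) (25.1614, 8.3842)]
9. shoelace: 120.0398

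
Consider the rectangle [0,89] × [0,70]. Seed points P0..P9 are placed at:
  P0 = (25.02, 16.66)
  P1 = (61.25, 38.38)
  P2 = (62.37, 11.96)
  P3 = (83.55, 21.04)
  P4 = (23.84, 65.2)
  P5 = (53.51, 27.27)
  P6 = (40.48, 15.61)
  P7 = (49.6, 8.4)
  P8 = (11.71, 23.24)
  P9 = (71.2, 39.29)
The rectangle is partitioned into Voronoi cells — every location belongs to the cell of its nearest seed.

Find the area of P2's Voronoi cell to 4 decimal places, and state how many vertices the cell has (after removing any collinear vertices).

Area of P2's cell: 424.5468 (5 vertices)

1. box [0,89]×[0,70]: [(0, 0) (89, 0) (89, 70) (0, 70)]
2. ⊥bis P2·P0 via (43.695,14.31): [(41.8943, 0) (89, 0) (89, 70) (50.7028, 70)]  |A|=2989.1007
3. ⊥bis P2·P1 via (61.81,25.17): [(44.9718, 24.4562) (41.8943, 0) (89, 0) (89, 26.3226)]  |A|=1155.483
4. ⊥bis P2·P3 via (72.96,16.5): [(69.1104, 25.4795) (44.9718, 24.4562) (41.8943, 0) (80.0337, 0)]  |A|=779.4812
5. ⊥bis P2·P4 via (43.105,38.58): [(69.1104, 25.4795) (44.9718, 24.4562) (41.8943, 0) (80.0337, 0)]  |A|=779.4812
6. ⊥bis P2·P5 via (57.94,19.615): [(69.1104, 25.4795) (67.9918, 25.4321) (43.2962, 11.1405) (41.8943, 0) (80.0337, 0)]  |A|=627.0349
7. ⊥bis P2·P6 via (51.425,13.785): [(69.1104, 25.4795) (67.9918, 25.4321) (51.8051, 16.0647) (49.1265, 0) (80.0337, 0)]  |A|=524.998
8. ⊥bis P2·P7 via (55.985,10.18): [(69.1104, 25.4795) (67.9918, 25.4321) (53.9917, 17.3301) (58.823, 0) (80.0337, 0)]  |A|=425.1086
9. ⊥bis P2·P8 via (37.04,17.6): [(69.1104, 25.4795) (67.9918, 25.4321) (53.9917, 17.3301) (58.823, 0) (80.0337, 0)]  |A|=425.1086
10. ⊥bis P2·P9 via (66.785,25.625): [(69.4119, 24.7763) (67.7734, 25.3057) (53.9917, 17.3301) (58.823, 0) (80.0337, 0)]  |A|=424.5468
11. canonical 5-gon: [(69.4119, 24.7763) (67.7734, 25.3057) (53.9917, 17.3301) (58.823, 0) (80.0337, 0)]
12. shoelace: 424.5468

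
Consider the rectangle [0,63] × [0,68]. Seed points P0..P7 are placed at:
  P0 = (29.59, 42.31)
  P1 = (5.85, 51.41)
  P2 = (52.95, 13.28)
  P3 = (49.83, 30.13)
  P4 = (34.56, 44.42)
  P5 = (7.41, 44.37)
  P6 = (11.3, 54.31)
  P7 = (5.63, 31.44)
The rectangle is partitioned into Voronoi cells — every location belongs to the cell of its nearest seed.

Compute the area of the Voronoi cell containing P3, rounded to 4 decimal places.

1. box [0,63]×[0,68]: [(0, 0) (63, 0) (63, 68) (0, 68)]
2. ⊥bis P3·P0 via (39.71,36.22): [(17.9136, 0) (63, 0) (63, 68) (58.8345, 68)]  |A|=1674.5645
3. ⊥bis P3·P1 via (27.84,40.77): [(17.9136, 0) (63, 0) (63, 68) (58.8345, 68)]  |A|=1674.5645
4. ⊥bis P3·P2 via (51.39,21.705): [(28.4152, 17.4509) (63, 23.8547) (63, 68) (58.8345, 68)]  |A|=868.6588
5. ⊥bis P3·P4 via (42.195,37.275): [(37.0119, 31.7364) (28.4152, 17.4509) (63, 23.8547) (63, 59.5068)]  |A|=682.7701
6. ⊥bis P3·P5 via (28.62,37.25): [(37.0119, 31.7364) (28.4152, 17.4509) (63, 23.8547) (63, 59.5068)]  |A|=682.7701
7. ⊥bis P3·P6 via (30.565,42.22): [(37.0119, 31.7364) (28.4152, 17.4509) (63, 23.8547) (63, 59.5068)]  |A|=682.7701
8. ⊥bis P3·P7 via (27.73,30.785): [(37.0119, 31.7364) (28.4152, 17.4509) (63, 23.8547) (63, 59.5068)]  |A|=682.7701
9. canonical 4-gon: [(37.0119, 31.7364) (28.4152, 17.4509) (63, 23.8547) (63, 59.5068)]
10. shoelace: 682.7701

Area of P3's cell: 682.7701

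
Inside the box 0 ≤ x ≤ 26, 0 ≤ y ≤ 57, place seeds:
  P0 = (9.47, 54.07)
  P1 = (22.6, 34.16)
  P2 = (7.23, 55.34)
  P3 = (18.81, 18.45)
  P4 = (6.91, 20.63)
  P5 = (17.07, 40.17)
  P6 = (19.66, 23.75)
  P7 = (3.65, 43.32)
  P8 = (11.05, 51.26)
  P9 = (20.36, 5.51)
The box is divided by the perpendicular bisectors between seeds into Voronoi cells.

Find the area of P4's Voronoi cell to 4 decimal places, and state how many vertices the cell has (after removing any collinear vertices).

Area of P4's cell: 310.6652 (6 vertices)

1. box [0,26]×[0,57]: [(0, 0) (26, 0) (26, 57) (0, 57)]
2. ⊥bis P4·P0 via (8.19,37.35): [(0, 37.977) (0, 0) (26, 0) (26, 35.9866)]  |A|=961.526
3. ⊥bis P4·P1 via (14.755,27.395): [(6.0277, 37.5155) (0, 37.977) (0, 0) (26, 0) (26, 14.3548)]  |A|=745.5083
4. ⊥bis P4·P2 via (7.07,37.985): [(6.0277, 37.5155) (0, 37.977) (0, 0) (26, 0) (26, 14.3548)]  |A|=745.5083
5. ⊥bis P4·P3 via (12.86,19.54): [(14.3789, 27.8312) (6.0277, 37.5155) (0, 37.977) (0, 0) (9.2804, 0)]  |A|=429.4361
6. ⊥bis P4·P5 via (11.99,30.4): [(14.3789, 27.8312) (12.3049, 30.2363) (0, 36.6343) (0, 0) (9.2804, 0)]  |A|=400.685
7. ⊥bis P4·P6 via (13.285,22.19): [(13.3196, 22.0487) (11.1719, 30.8254) (0, 36.6343) (0, 0) (9.2804, 0)]  |A|=389.0753
8. ⊥bis P4·P7 via (5.28,31.975): [(13.3196, 22.0487) (11.1719, 30.8254) (8.164, 32.3894) (0, 31.2164) (0, 0) (9.2804, 0)]  |A|=366.9593
9. ⊥bis P4·P8 via (8.98,35.945): [(13.3196, 22.0487) (11.1719, 30.8254) (8.164, 32.3894) (0, 31.2164) (0, 0) (9.2804, 0)]  |A|=366.9593
10. ⊥bis P4·P9 via (13.635,13.07): [(11.2931, 10.9868) (13.3196, 22.0487) (11.1719, 30.8254) (8.164, 32.3894) (0, 31.2164) (0, 0.941)]  |A|=310.6652
11. canonical 6-gon: [(11.2931, 10.9868) (13.3196, 22.0487) (11.1719, 30.8254) (8.164, 32.3894) (0, 31.2164) (0, 0.941)]
12. shoelace: 310.6652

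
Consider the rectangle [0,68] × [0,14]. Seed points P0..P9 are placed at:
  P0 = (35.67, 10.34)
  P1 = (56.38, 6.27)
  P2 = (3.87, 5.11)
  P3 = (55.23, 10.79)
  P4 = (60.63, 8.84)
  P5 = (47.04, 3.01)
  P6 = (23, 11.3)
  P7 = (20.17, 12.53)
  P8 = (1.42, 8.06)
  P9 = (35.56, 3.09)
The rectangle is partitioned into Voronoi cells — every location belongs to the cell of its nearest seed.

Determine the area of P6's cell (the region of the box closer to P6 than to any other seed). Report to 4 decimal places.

1. box [0,68]×[0,14]: [(0, 0) (68, 0) (68, 14) (0, 14)]
2. ⊥bis P6·P0 via (29.335,10.82): [(0, 0) (28.5152, 0) (29.5759, 14) (0, 14)]  |A|=406.6378
3. ⊥bis P6·P1 via (39.69,8.785): [(0, 0) (28.5152, 0) (29.5759, 14) (0, 14)]  |A|=406.6378
4. ⊥bis P6·P2 via (13.435,8.205): [(16.0899, 0) (28.5152, 0) (29.5759, 14) (11.5599, 14)]  |A|=213.0891
5. ⊥bis P6·P3 via (39.115,11.045): [(16.0899, 0) (28.5152, 0) (29.5759, 14) (11.5599, 14)]  |A|=213.0891
6. ⊥bis P6·P4 via (41.815,10.07): [(16.0899, 0) (28.5152, 0) (29.5759, 14) (11.5599, 14)]  |A|=213.0891
7. ⊥bis P6·P5 via (35.02,7.155): [(16.0899, 0) (28.5152, 0) (29.5759, 14) (11.5599, 14)]  |A|=213.0891
8. ⊥bis P6·P7 via (21.585,11.915): [(16.4064, 0) (28.5152, 0) (29.5759, 14) (22.4912, 14)]  |A|=134.3547
9. ⊥bis P6·P8 via (12.21,9.68): [(16.4064, 0) (28.5152, 0) (29.5759, 14) (22.4912, 14)]  |A|=134.3547
10. ⊥bis P6·P9 via (29.28,7.195): [(16.4064, 0) (24.5769, 0) (29.0315, 6.8149) (29.5759, 14) (22.4912, 14)]  |A|=120.9352
11. canonical 5-gon: [(16.4064, 0) (24.5769, 0) (29.0315, 6.8149) (29.5759, 14) (22.4912, 14)]
12. shoelace: 120.9352

Area of P6's cell: 120.9352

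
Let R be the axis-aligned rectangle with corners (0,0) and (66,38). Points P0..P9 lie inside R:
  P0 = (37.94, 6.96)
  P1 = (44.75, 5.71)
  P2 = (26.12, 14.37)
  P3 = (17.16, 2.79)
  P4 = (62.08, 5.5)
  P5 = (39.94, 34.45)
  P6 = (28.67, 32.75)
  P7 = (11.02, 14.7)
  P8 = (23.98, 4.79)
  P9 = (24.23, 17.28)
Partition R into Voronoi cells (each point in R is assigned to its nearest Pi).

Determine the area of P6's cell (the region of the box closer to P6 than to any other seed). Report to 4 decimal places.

Area of P6's cell: 294.9818

1. box [0,66]×[0,38]: [(0, 0) (66, 0) (66, 38) (0, 38)]
2. ⊥bis P6·P0 via (33.305,19.855): [(0, 7.8838) (66, 31.6069) (66, 38) (0, 38)]  |A|=1204.8056
3. ⊥bis P6·P1 via (36.71,19.23): [(0, 7.8838) (44.5699, 23.9041) (66, 36.648) (66, 38) (0, 38)]  |A|=1150.7901
4. ⊥bis P6·P2 via (27.395,23.56): [(0, 27.3607) (39.0962, 21.9366) (44.5699, 23.9041) (66, 36.648) (66, 38) (0, 38)]  |A|=770.0532
5. ⊥bis P6·P3 via (22.915,17.77): [(0, 27.3607) (39.0962, 21.9366) (44.5699, 23.9041) (66, 36.648) (66, 38) (0, 38)]  |A|=770.0532
6. ⊥bis P6·P4 via (45.375,19.125): [(0, 27.3607) (39.0962, 21.9366) (44.5699, 23.9041) (53.7026, 29.335) (60.7699, 38) (0, 38)]  |A|=739.0809
7. ⊥bis P6·P5 via (34.305,33.6): [(0, 27.3607) (35.9995, 22.3662) (33.6413, 38) (0, 38)]  |A|=454.4747
8. ⊥bis P6·P7 via (19.845,23.725): [(18.7933, 24.7534) (35.9995, 22.3662) (33.6413, 38) (5.2465, 38)]  |A|=319.7519
9. ⊥bis P6·P8 via (26.325,18.77): [(18.7933, 24.7534) (35.9995, 22.3662) (33.6413, 38) (5.2465, 38)]  |A|=319.7519
10. ⊥bis P6·P9 via (26.45,25.015): [(15.2336, 28.2342) (35.379, 22.4523) (35.9995, 22.3662) (33.6413, 38) (5.2465, 38)]  |A|=294.9818
11. canonical 5-gon: [(15.2336, 28.2342) (35.379, 22.4523) (35.9995, 22.3662) (33.6413, 38) (5.2465, 38)]
12. shoelace: 294.9818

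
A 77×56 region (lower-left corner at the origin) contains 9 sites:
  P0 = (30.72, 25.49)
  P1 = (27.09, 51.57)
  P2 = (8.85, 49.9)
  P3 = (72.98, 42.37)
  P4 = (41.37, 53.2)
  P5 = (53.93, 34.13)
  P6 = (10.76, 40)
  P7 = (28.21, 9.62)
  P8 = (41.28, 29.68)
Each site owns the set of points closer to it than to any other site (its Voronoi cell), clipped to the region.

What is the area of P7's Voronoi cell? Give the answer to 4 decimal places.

Area of P7's cell: 905.8911

1. box [0,77]×[0,56]: [(0, 0) (77, 0) (77, 56) (0, 56)]
2. ⊥bis P7·P0 via (29.465,17.555): [(0, 22.2152) (0, 0) (77, 0) (77, 10.0369)]  |A|=1241.7038
3. ⊥bis P7·P1 via (27.65,30.595): [(0, 22.2152) (0, 0) (77, 0) (77, 10.0369)]  |A|=1241.7038
4. ⊥bis P7·P2 via (18.53,29.76): [(2.1311, 21.8781) (0, 20.8538) (0, 0) (77, 0) (77, 10.0369)]  |A|=1240.2532
5. ⊥bis P7·P3 via (50.595,25.995): [(60.3413, 12.6716) (2.1311, 21.8781) (0, 20.8538) (0, 0) (69.6108, 0)]  |A|=1109.8359
6. ⊥bis P7·P4 via (34.79,31.41): [(60.3413, 12.6716) (2.1311, 21.8781) (0, 20.8538) (0, 0) (69.6108, 0)]  |A|=1109.8359
7. ⊥bis P7·P5 via (41.07,21.875): [(47.9769, 14.6272) (2.1311, 21.8781) (0, 20.8538) (0, 0) (61.9159, 0)]  |A|=984.2837
8. ⊥bis P7·P6 via (19.485,24.81): [(47.9769, 14.6272) (11.736, 20.359) (0, 13.618) (0, 0) (61.9159, 0)]  |A|=935.2861
9. ⊥bis P7·P8 via (34.745,19.65): [(57.0219, 5.1356) (40.6837, 15.7806) (11.736, 20.359) (0, 13.618) (0, 0) (61.9159, 0)]  |A|=905.8911
10. canonical 6-gon: [(57.0219, 5.1356) (40.6837, 15.7806) (11.736, 20.359) (0, 13.618) (0, 0) (61.9159, 0)]
11. shoelace: 905.8911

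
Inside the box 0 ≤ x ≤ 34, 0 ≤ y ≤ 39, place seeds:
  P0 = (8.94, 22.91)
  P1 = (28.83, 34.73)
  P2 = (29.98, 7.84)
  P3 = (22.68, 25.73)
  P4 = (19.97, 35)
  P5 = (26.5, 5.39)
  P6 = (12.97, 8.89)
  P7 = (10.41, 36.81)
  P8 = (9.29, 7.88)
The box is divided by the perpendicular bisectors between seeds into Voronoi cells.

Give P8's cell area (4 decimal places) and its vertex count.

Area of P8's cell: 173.2839 (4 vertices)

1. box [0,34]×[0,39]: [(0, 0) (34, 0) (34, 39) (0, 39)]
2. ⊥bis P8·P0 via (9.115,15.395): [(0, 15.1827) (0, 0) (34, 0) (34, 15.9745)]  |A|=529.6729
3. ⊥bis P8·P1 via (19.06,21.305): [(26.6208, 15.8027) (0, 15.1827) (0, 0) (34, 0) (34, 10.4325)]  |A|=509.2251
4. ⊥bis P8·P2 via (19.635,7.86): [(19.65, 15.6403) (0, 15.1827) (0, 0) (19.6198, 0)]  |A|=302.6008
5. ⊥bis P8·P3 via (15.985,16.805): [(19.647, 14.058) (17.6012, 15.5926) (0, 15.1827) (0, 0) (19.6198, 0)]  |A|=300.9799
6. ⊥bis P8·P4 via (14.63,21.44): [(19.647, 14.058) (17.6012, 15.5926) (0, 15.1827) (0, 0) (19.6198, 0)]  |A|=300.9799
7. ⊥bis P8·P5 via (17.895,6.635): [(19.0354, 14.5168) (17.6012, 15.5926) (0, 15.1827) (0, 0) (16.935, 0)]  |A|=277.1875
8. ⊥bis P8·P6 via (11.13,8.385): [(9.2055, 15.3971) (0, 15.1827) (0, 0) (13.4313, 0)]  |A|=173.2839
9. ⊥bis P8·P7 via (9.85,22.345): [(9.2055, 15.3971) (0, 15.1827) (0, 0) (13.4313, 0)]  |A|=173.2839
10. canonical 4-gon: [(9.2055, 15.3971) (0, 15.1827) (0, 0) (13.4313, 0)]
11. shoelace: 173.2839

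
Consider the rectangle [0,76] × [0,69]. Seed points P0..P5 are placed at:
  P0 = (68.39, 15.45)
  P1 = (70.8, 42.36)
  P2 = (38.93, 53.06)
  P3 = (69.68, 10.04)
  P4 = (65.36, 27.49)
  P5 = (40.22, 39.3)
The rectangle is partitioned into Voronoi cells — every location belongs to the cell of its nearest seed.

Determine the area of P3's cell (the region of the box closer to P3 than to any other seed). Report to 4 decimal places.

1. box [0,76]×[0,69]: [(0, 0) (76, 0) (76, 69) (0, 69)]
2. ⊥bis P3·P0 via (69.035,12.745): [(15.585, 0) (76, 0) (76, 14.4058)]  |A|=435.1625
3. ⊥bis P3·P1 via (70.24,26.2): [(15.585, 0) (76, 0) (76, 14.4058)]  |A|=435.1625
4. ⊥bis P3·P2 via (54.305,31.55): [(15.585, 0) (76, 0) (76, 14.4058)]  |A|=435.1625
5. ⊥bis P3·P4 via (67.52,18.765): [(15.585, 0) (76, 0) (76, 14.4058)]  |A|=435.1625
6. ⊥bis P3·P5 via (54.95,24.67): [(35.0596, 4.6437) (30.4475, 0) (76, 0) (76, 14.4058)]  |A|=400.6544
7. canonical 4-gon: [(35.0596, 4.6437) (30.4475, 0) (76, 0) (76, 14.4058)]
8. shoelace: 400.6544

Area of P3's cell: 400.6544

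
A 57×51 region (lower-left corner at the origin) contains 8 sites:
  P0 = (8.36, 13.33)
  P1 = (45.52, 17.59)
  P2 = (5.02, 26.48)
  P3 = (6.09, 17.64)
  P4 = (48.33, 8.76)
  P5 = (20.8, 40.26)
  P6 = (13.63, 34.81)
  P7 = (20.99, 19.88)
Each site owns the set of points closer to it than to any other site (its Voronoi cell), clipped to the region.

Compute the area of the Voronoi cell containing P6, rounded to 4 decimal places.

Area of P6's cell: 290.1365

1. box [0,57]×[0,51]: [(0, 0) (57, 0) (57, 51) (0, 51)]
2. ⊥bis P6·P0 via (10.995,24.07): [(0, 26.7676) (57, 12.7829) (57, 51) (0, 51)]  |A|=1779.8111
3. ⊥bis P6·P1 via (29.575,26.2): [(0, 26.7676) (26.3858, 20.2939) (42.9665, 51) (0, 51)]  |A|=979.363
4. ⊥bis P6·P2 via (9.325,30.645): [(0, 40.2834) (17.1463, 22.5608) (26.3858, 20.2939) (42.9665, 51) (0, 51)]  |A|=863.4895
5. ⊥bis P6·P3 via (9.86,26.225): [(0, 40.2834) (16.3649, 23.3684) (19.5432, 21.9728) (26.3858, 20.2939) (42.9665, 51) (0, 51)]  |A|=862.7513
6. ⊥bis P6·P4 via (30.98,21.785): [(0, 40.2834) (16.3649, 23.3684) (19.5432, 21.9728) (26.3858, 20.2939) (42.9665, 51) (0, 51)]  |A|=862.7513
7. ⊥bis P6·P5 via (17.215,37.535): [(0, 40.2834) (16.3649, 23.3684) (19.5432, 21.9728) (26.3858, 20.2939) (28.0199, 23.3201) (6.9801, 51) (0, 51)]  |A|=364.7009
8. ⊥bis P6·P7 via (17.31,27.345): [(0, 40.2834) (14.0652, 25.7454) (22.8752, 30.0885) (6.9801, 51) (0, 51)]  |A|=290.1365
9. canonical 5-gon: [(0, 40.2834) (14.0652, 25.7454) (22.8752, 30.0885) (6.9801, 51) (0, 51)]
10. shoelace: 290.1365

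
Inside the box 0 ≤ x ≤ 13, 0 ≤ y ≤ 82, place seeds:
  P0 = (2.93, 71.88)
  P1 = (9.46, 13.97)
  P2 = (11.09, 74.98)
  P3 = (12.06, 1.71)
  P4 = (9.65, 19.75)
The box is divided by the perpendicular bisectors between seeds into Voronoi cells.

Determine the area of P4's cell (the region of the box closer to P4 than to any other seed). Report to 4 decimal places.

1. box [0,13]×[0,82]: [(0, 0) (13, 0) (13, 82) (0, 82)]
2. ⊥bis P4·P0 via (6.29,45.815): [(0, 45.0042) (0, 0) (13, 0) (13, 46.68)]  |A|=595.9469
3. ⊥bis P4·P1 via (9.555,16.86): [(0, 45.0042) (0, 17.1741) (13, 16.7468) (13, 46.68)]  |A|=375.4614
4. ⊥bis P4·P2 via (10.37,47.365): [(0, 45.0042) (0, 17.1741) (13, 16.7468) (13, 46.68)]  |A|=375.4614
5. ⊥bis P4·P3 via (10.855,10.73): [(0, 45.0042) (0, 17.1741) (13, 16.7468) (13, 46.68)]  |A|=375.4614
6. canonical 4-gon: [(0, 45.0042) (0, 17.1741) (13, 16.7468) (13, 46.68)]
7. shoelace: 375.4614

Area of P4's cell: 375.4614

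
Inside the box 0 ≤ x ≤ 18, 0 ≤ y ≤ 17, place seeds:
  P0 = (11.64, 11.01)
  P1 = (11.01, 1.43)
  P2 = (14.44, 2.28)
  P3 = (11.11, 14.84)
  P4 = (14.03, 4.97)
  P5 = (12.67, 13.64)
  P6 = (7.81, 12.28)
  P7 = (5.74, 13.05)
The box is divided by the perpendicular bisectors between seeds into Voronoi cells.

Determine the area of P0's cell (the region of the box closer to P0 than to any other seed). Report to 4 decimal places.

1. box [0,18]×[0,17]: [(0, 0) (18, 0) (18, 17) (0, 17)]
2. ⊥bis P0·P1 via (11.325,6.22): [(0, 6.9648) (18, 5.781) (18, 17) (0, 17)]  |A|=191.2879
3. ⊥bis P0·P2 via (13.04,6.645): [(0, 6.9648) (11.6486, 6.1987) (18, 8.2358) (18, 17) (0, 17)]  |A|=183.4921
4. ⊥bis P0·P3 via (11.375,12.925): [(0, 11.3509) (0, 6.9648) (11.6486, 6.1987) (18, 8.2358) (18, 13.8418)]  |A|=104.2263
5. ⊥bis P0·P4 via (12.835,7.99): [(0, 11.3509) (0, 6.9648) (8.7841, 6.3871) (18, 10.0338) (18, 13.8418)]  |A|=92.4258
6. ⊥bis P0·P5 via (12.155,12.325): [(10.8193, 12.8481) (0, 11.3509) (0, 6.9648) (8.7841, 6.3871) (18, 10.0338) (18, 10.0359)]  |A|=78.7614
7. ⊥bis P0·P6 via (9.725,11.645): [(10.8193, 12.8481) (10.0905, 12.7472) (7.9986, 6.4387) (8.7841, 6.3871) (18, 10.0338) (18, 10.0359)]  |A|=30.8522
8. ⊥bis P0·P7 via (8.69,12.03): [(10.8193, 12.8481) (10.0905, 12.7472) (7.9986, 6.4387) (8.7841, 6.3871) (18, 10.0338) (18, 10.0359)]  |A|=30.8522
9. canonical 6-gon: [(10.8193, 12.8481) (10.0905, 12.7472) (7.9986, 6.4387) (8.7841, 6.3871) (18, 10.0338) (18, 10.0359)]
10. shoelace: 30.8522

Area of P0's cell: 30.8522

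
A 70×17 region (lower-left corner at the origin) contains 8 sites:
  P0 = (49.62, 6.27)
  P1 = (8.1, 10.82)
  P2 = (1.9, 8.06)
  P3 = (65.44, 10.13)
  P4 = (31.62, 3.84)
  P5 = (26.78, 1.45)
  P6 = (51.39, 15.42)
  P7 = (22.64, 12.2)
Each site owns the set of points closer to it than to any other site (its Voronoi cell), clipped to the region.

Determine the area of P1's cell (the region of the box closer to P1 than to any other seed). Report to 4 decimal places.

1. box [0,70]×[0,17]: [(0, 0) (70, 0) (70, 17) (0, 17)]
2. ⊥bis P1·P0 via (28.86,8.545): [(0, 0) (27.9236, 0) (29.7865, 17) (0, 17)]  |A|=490.5362
3. ⊥bis P1·P2 via (5,9.44): [(9.2023, 0) (27.9236, 0) (29.7865, 17) (1.6346, 17)]  |A|=398.4225
4. ⊥bis P1·P3 via (36.77,10.475): [(9.2023, 0) (27.9236, 0) (29.7865, 17) (1.6346, 17)]  |A|=398.4225
5. ⊥bis P1·P4 via (19.86,7.33): [(9.2023, 0) (17.6847, 0) (22.7298, 17) (1.6346, 17)]  |A|=251.4091
6. ⊥bis P1·P5 via (17.44,6.135): [(9.2023, 0) (14.3626, 0) (22.4977, 16.2179) (22.7298, 17) (1.6346, 17)]  |A|=224.4708
7. ⊥bis P1·P6 via (29.745,13.12): [(9.2023, 0) (14.3626, 0) (22.4977, 16.2179) (22.7298, 17) (1.6346, 17)]  |A|=224.4708
8. ⊥bis P1·P7 via (15.37,11.51): [(9.2023, 0) (14.3626, 0) (16.1283, 3.5201) (14.8489, 17) (1.6346, 17)]  |A|=170.3372
9. canonical 5-gon: [(9.2023, 0) (14.3626, 0) (16.1283, 3.5201) (14.8489, 17) (1.6346, 17)]
10. shoelace: 170.3372

Area of P1's cell: 170.3372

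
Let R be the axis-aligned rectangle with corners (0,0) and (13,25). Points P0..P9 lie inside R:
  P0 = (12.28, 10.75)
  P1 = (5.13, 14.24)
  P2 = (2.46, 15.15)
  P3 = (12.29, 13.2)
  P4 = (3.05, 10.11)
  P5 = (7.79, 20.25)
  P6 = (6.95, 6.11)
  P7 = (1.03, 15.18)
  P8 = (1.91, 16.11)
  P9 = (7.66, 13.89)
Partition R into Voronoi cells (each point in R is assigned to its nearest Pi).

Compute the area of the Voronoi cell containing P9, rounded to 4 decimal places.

Area of P9's cell: 24.0440

1. box [0,13]×[0,25]: [(0, 0) (13, 0) (13, 25) (0, 25)]
2. ⊥bis P9·P0 via (9.97,12.32): [(0, 0) (1.5967, 0) (13, 16.7782) (13, 25) (0, 25)]  |A|=229.3366
3. ⊥bis P9·P1 via (6.395,14.065): [(5.1783, 5.2697) (13, 16.7782) (13, 25) (7.9077, 25)]  |A|=82.3903
4. ⊥bis P9·P2 via (5.06,14.52): [(5.1783, 5.2697) (13, 16.7782) (13, 25) (7.9077, 25)]  |A|=82.3903
5. ⊥bis P9·P3 via (9.975,13.545): [(5.1783, 5.2697) (9.7426, 11.9854) (11.6821, 25) (7.9077, 25)]  |A|=60.4234
6. ⊥bis P9·P4 via (5.355,12): [(6.0004, 11.2128) (7.7595, 9.0676) (9.7426, 11.9854) (11.6821, 25) (7.9077, 25)]  |A|=54.3144
7. ⊥bis P9·P5 via (7.725,17.07): [(6.8133, 17.0886) (6.0004, 11.2128) (7.7595, 9.0676) (9.7426, 11.9854) (10.4919, 17.0134)]  |A|=24.6498
8. ⊥bis P9·P6 via (7.305,10): [(6.8133, 17.0886) (6.0004, 11.2128) (6.9698, 10.0306) (8.3296, 9.9065) (9.7426, 11.9854) (10.4919, 17.0134)]  |A|=24.044
9. ⊥bis P9·P7 via (4.345,14.535): [(6.8133, 17.0886) (6.0004, 11.2128) (6.9698, 10.0306) (8.3296, 9.9065) (9.7426, 11.9854) (10.4919, 17.0134)]  |A|=24.044
10. ⊥bis P9·P8 via (4.785,15): [(6.8133, 17.0886) (6.0004, 11.2128) (6.9698, 10.0306) (8.3296, 9.9065) (9.7426, 11.9854) (10.4919, 17.0134)]  |A|=24.044
11. canonical 6-gon: [(6.8133, 17.0886) (6.0004, 11.2128) (6.9698, 10.0306) (8.3296, 9.9065) (9.7426, 11.9854) (10.4919, 17.0134)]
12. shoelace: 24.044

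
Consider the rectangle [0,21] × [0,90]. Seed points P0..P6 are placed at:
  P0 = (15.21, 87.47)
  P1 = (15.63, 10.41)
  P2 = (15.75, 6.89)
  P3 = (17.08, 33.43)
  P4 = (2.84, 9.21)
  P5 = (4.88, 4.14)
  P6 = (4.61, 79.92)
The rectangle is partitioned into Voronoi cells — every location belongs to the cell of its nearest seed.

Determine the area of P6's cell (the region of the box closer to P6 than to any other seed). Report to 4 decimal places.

1. box [0,21]×[0,90]: [(0, 0) (21, 0) (21, 90) (0, 90)]
2. ⊥bis P6·P0 via (9.91,83.695): [(0, 0) (21, 0) (21, 68.1249) (5.4192, 90) (0, 90)]  |A|=1719.5842
3. ⊥bis P6·P1 via (10.12,45.165): [(0, 43.5606) (21, 46.8899) (21, 68.1249) (5.4192, 90) (0, 90)]  |A|=769.8541
4. ⊥bis P6·P2 via (10.18,43.405): [(0, 43.5606) (21, 46.8899) (21, 68.1249) (5.4192, 90) (0, 90)]  |A|=769.8541
5. ⊥bis P6·P3 via (10.845,56.675): [(0, 53.766) (21, 59.3989) (21, 68.1249) (5.4192, 90) (0, 90)]  |A|=531.3525
6. ⊥bis P6·P4 via (3.725,44.565): [(0, 53.766) (21, 59.3989) (21, 68.1249) (5.4192, 90) (0, 90)]  |A|=531.3525
7. ⊥bis P6·P5 via (4.745,42.03): [(0, 53.766) (21, 59.3989) (21, 68.1249) (5.4192, 90) (0, 90)]  |A|=531.3525
8. canonical 5-gon: [(0, 53.766) (21, 59.3989) (21, 68.1249) (5.4192, 90) (0, 90)]
9. shoelace: 531.3525

Area of P6's cell: 531.3525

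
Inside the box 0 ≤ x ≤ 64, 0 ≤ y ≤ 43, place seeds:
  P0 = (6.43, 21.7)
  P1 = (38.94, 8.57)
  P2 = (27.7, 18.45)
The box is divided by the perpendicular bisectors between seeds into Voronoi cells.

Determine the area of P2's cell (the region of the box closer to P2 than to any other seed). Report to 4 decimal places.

1. box [0,64]×[0,43]: [(0, 0) (64, 0) (64, 43) (0, 43)]
2. ⊥bis P2·P0 via (17.065,20.075): [(13.9976, 0) (64, 0) (64, 43) (20.5679, 43)]  |A|=2008.8423
3. ⊥bis P2·P1 via (33.32,13.51): [(13.9976, 0) (21.4447, 0) (59.2418, 43) (20.5679, 43)]  |A|=991.6016
4. canonical 4-gon: [(13.9976, 0) (21.4447, 0) (59.2418, 43) (20.5679, 43)]
5. shoelace: 991.6016

Area of P2's cell: 991.6016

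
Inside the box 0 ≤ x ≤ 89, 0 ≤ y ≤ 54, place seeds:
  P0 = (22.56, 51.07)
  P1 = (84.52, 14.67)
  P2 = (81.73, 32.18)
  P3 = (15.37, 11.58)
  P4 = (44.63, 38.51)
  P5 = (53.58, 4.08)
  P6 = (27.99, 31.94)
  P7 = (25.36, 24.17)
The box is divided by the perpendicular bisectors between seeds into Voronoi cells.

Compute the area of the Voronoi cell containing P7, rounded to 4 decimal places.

1. box [0,89]×[0,54]: [(0, 0) (89, 0) (89, 54) (0, 54)]
2. ⊥bis P7·P0 via (23.96,37.62): [(0, 35.126) (0, 0) (89, 0) (89, 44.39)]  |A|=3538.4613
3. ⊥bis P7·P1 via (54.94,19.42): [(58.4389, 41.2089) (0, 35.126) (0, 0) (51.8215, 0)]  |A|=2094.1161
4. ⊥bis P7·P2 via (53.545,28.175): [(54.8599, 18.9213) (51.7913, 40.5169) (0, 35.126) (0, 0) (51.8215, 0)]  |A|=2021.2744
5. ⊥bis P7·P3 via (20.365,17.875): [(54.8599, 18.9213) (51.7913, 40.5169) (0, 35.126) (0, 34.0344) (42.8922, 0) (51.8215, 0)]  |A|=1291.3709
6. ⊥bis P7·P4 via (34.995,31.34): [(52.9744, 7.1794) (29.8643, 38.2346) (0, 35.126) (0, 34.0344) (42.8922, 0) (51.8215, 0)]  |A|=886.1504
7. ⊥bis P7·P5 via (39.47,14.125): [(43.5455, 19.8498) (29.8643, 38.2346) (0, 35.126) (0, 34.0344) (34.2795, 6.834)]  |A|=668.6643
8. ⊥bis P7·P6 via (26.675,28.055): [(43.5455, 19.8498) (41.0639, 23.1846) (4.4241, 35.5865) (0, 35.126) (0, 34.0344) (34.2795, 6.834)]  |A|=462.3985
9. canonical 6-gon: [(43.5455, 19.8498) (41.0639, 23.1846) (4.4241, 35.5865) (0, 35.126) (0, 34.0344) (34.2795, 6.834)]
10. shoelace: 462.3985

Area of P7's cell: 462.3985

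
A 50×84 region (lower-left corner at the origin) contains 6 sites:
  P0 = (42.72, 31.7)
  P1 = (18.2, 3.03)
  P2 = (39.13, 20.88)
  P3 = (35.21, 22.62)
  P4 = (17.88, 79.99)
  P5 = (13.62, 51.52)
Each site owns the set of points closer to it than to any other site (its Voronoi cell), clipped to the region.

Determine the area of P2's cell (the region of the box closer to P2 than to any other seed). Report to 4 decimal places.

1. box [0,50]×[0,84]: [(0, 0) (50, 0) (50, 84) (0, 84)]
2. ⊥bis P2·P0 via (40.925,26.29): [(0, 39.8686) (0, 0) (50, 0) (50, 23.279)]  |A|=1578.6902
3. ⊥bis P2·P1 via (28.665,11.955): [(6.7766, 37.6202) (38.8607, 0) (50, 0) (50, 23.279)]  |A|=712.6286
4. ⊥bis P2·P3 via (37.17,21.75): [(39.4085, 26.7932) (31.3992, 8.7491) (38.8607, 0) (50, 0) (50, 23.279)]  |A|=374.863
5. ⊥bis P2·P4 via (28.505,50.435): [(39.4085, 26.7932) (31.3992, 8.7491) (38.8607, 0) (50, 0) (50, 23.279)]  |A|=374.863
6. ⊥bis P2·P5 via (26.375,36.2): [(39.4085, 26.7932) (31.3992, 8.7491) (38.8607, 0) (50, 0) (50, 23.279)]  |A|=374.863
7. canonical 5-gon: [(39.4085, 26.7932) (31.3992, 8.7491) (38.8607, 0) (50, 0) (50, 23.279)]
8. shoelace: 374.863

Area of P2's cell: 374.8630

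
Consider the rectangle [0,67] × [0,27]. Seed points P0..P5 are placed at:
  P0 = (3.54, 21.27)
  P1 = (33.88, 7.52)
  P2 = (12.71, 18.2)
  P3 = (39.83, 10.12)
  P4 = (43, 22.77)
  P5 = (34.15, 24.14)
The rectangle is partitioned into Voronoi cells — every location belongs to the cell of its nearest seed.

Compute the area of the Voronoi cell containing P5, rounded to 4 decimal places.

1. box [0,67]×[0,27]: [(0, 0) (67, 0) (67, 27) (0, 27)]
2. ⊥bis P5·P0 via (18.845,22.705): [(20.9738, 0) (67, 0) (67, 27) (18.4423, 27)]  |A|=1276.8823
3. ⊥bis P5·P1 via (34.015,15.83): [(19.4674, 16.0663) (67, 15.2941) (67, 27) (18.4423, 27)]  |A|=543.6615
4. ⊥bis P5·P2 via (23.43,21.17): [(24.8683, 15.9786) (67, 15.2941) (67, 27) (21.8148, 27)]  |A|=495.5962
5. ⊥bis P5·P3 via (36.99,17.13): [(24.8683, 15.9786) (33.7902, 15.8337) (61.3522, 27) (21.8148, 27)]  |A|=269.6891
6. ⊥bis P5·P4 via (38.575,23.455): [(24.8683, 15.9786) (33.7902, 15.8337) (37.6364, 17.3919) (39.1238, 27) (21.8148, 27)]  |A|=162.9024
7. canonical 5-gon: [(24.8683, 15.9786) (33.7902, 15.8337) (37.6364, 17.3919) (39.1238, 27) (21.8148, 27)]
8. shoelace: 162.9024

Area of P5's cell: 162.9024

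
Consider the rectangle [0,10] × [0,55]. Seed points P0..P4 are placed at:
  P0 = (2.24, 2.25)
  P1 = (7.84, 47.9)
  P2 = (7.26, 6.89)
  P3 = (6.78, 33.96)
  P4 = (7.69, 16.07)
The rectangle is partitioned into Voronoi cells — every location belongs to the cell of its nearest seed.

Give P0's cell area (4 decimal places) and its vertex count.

1. box [0,10]×[0,55]: [(0, 0) (10, 0) (10, 55) (0, 55)]
2. ⊥bis P0·P1 via (5.04,25.075): [(0, 25.6933) (0, 0) (10, 0) (10, 24.4665)]  |A|=250.7991
3. ⊥bis P0·P2 via (4.75,4.57): [(0, 9.709) (0, 0) (8.9741, 0)]  |A|=43.5646
4. ⊥bis P0·P3 via (4.51,18.105): [(0, 9.709) (0, 0) (8.9741, 0)]  |A|=43.5646
5. ⊥bis P0·P4 via (4.965,9.16): [(0, 9.709) (0, 0) (8.9741, 0)]  |A|=43.5646
6. canonical 3-gon: [(0, 9.709) (0, 0) (8.9741, 0)]
7. shoelace: 43.5646

Area of P0's cell: 43.5646 (3 vertices)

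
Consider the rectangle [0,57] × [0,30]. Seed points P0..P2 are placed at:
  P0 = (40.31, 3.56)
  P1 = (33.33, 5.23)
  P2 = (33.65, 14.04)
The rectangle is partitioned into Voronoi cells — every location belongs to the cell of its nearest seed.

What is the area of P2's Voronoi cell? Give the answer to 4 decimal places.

Area of P2's cell: 1029.6468

1. box [0,57]×[0,30]: [(0, 0) (57, 0) (57, 30) (0, 30)]
2. ⊥bis P2·P0 via (36.98,8.8): [(0, 0) (23.1326, 0) (57, 21.5226) (57, 30) (0, 30)]  |A|=1345.5417
3. ⊥bis P2·P1 via (33.49,9.635): [(0, 10.8514) (38.0342, 9.4699) (57, 21.5226) (57, 30) (0, 30)]  |A|=1029.6468
4. canonical 5-gon: [(0, 10.8514) (38.0342, 9.4699) (57, 21.5226) (57, 30) (0, 30)]
5. shoelace: 1029.6468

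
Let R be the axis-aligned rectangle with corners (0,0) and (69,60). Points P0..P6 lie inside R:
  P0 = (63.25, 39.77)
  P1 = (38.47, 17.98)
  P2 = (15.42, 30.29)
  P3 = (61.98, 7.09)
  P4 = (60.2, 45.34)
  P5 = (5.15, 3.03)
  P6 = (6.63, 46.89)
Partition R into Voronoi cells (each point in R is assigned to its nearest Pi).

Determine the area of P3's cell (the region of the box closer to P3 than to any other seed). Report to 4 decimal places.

1. box [0,69]×[0,60]: [(0, 0) (69, 0) (69, 60) (0, 60)]
2. ⊥bis P3·P0 via (62.615,23.43): [(0, 25.8633) (0, 0) (69, 0) (69, 23.1819)]  |A|=1692.0592
3. ⊥bis P3·P1 via (50.225,12.535): [(55.4015, 23.7103) (44.4187, 0) (69, 0) (69, 23.1819)]  |A|=449.0348
4. ⊥bis P3·P2 via (38.7,18.69): [(55.4015, 23.7103) (44.4187, 0) (69, 0) (69, 23.1819)]  |A|=449.0348
5. ⊥bis P3·P4 via (61.09,26.215): [(55.4015, 23.7103) (44.4187, 0) (69, 0) (69, 23.1819)]  |A|=449.0348
6. ⊥bis P3·P5 via (33.565,5.06): [(55.4015, 23.7103) (44.4187, 0) (69, 0) (69, 23.1819)]  |A|=449.0348
7. ⊥bis P3·P6 via (34.305,26.99): [(55.4015, 23.7103) (44.4187, 0) (69, 0) (69, 23.1819)]  |A|=449.0348
8. canonical 4-gon: [(55.4015, 23.7103) (44.4187, 0) (69, 0) (69, 23.1819)]
9. shoelace: 449.0348

Area of P3's cell: 449.0348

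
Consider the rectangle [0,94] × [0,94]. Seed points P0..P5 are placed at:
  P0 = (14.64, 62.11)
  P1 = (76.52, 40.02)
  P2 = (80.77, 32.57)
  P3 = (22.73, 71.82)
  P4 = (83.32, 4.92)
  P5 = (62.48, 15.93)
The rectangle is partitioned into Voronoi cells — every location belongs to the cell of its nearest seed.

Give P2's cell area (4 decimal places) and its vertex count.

1. box [0,94]×[0,94]: [(0, 0) (94, 0) (94, 94) (0, 94)]
2. ⊥bis P2·P0 via (47.705,47.34): [(26.5584, 0) (94, 0) (94, 94) (68.5478, 94)]  |A|=4366.0064
3. ⊥bis P2·P1 via (78.645,36.295): [(30.5035, 8.8317) (26.5584, 0) (94, 0) (94, 45.0546)]  |A|=1728.2164
4. ⊥bis P2·P3 via (51.75,52.195): [(30.5035, 8.8317) (26.5584, 0) (94, 0) (94, 45.0546)]  |A|=1728.2164
5. ⊥bis P2·P4 via (82.045,18.745): [(41.2927, 14.9867) (94, 19.8475) (94, 45.0546)]  |A|=664.2968
6. ⊥bis P2·P5 via (71.625,24.25): [(66.8094, 29.5431) (77.0523, 18.2846) (94, 19.8475) (94, 45.0546)]  |A|=446.1057
7. canonical 4-gon: [(66.8094, 29.5431) (77.0523, 18.2846) (94, 19.8475) (94, 45.0546)]
8. shoelace: 446.1057

Area of P2's cell: 446.1057 (4 vertices)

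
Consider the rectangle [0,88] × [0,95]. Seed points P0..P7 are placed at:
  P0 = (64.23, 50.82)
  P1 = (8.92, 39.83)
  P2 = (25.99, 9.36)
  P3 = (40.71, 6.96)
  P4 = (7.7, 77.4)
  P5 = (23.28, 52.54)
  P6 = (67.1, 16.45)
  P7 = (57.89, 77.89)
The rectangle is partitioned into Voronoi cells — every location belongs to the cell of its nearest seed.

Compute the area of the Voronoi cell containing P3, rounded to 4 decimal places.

1. box [0,88]×[0,95]: [(0, 0) (88, 0) (88, 95) (0, 95)]
2. ⊥bis P3·P0 via (52.47,28.89): [(0, 57.0271) (0, 0) (88, 0) (88, 9.837)]  |A|=2942.0206
3. ⊥bis P3·P1 via (24.815,23.395): [(38.3344, 36.4702) (0.6252, 0) (88, 0) (88, 9.837)]  |A|=1837.5688
4. ⊥bis P3·P2 via (33.35,8.16): [(38.3344, 36.4702) (37.8968, 36.047) (32.0196, 0) (88, 0) (88, 9.837)]  |A|=1271.7331
5. ⊥bis P3·P4 via (24.205,42.18): [(38.3344, 36.4702) (37.8968, 36.047) (32.0196, 0) (88, 0) (88, 9.837)]  |A|=1271.7331
6. ⊥bis P3·P5 via (31.995,29.75): [(43.0108, 33.9625) (37.1943, 31.7382) (32.0196, 0) (88, 0) (88, 9.837)]  |A|=1258.445
7. ⊥bis P3·P6 via (53.905,11.705): [(46.5916, 32.0423) (43.0108, 33.9625) (37.1943, 31.7382) (32.0196, 0) (58.1142, 0)]  |A|=575.9729
8. ⊥bis P3·P7 via (49.3,42.425): [(46.5916, 32.0423) (43.0108, 33.9625) (37.1943, 31.7382) (32.0196, 0) (58.1142, 0)]  |A|=575.9729
9. canonical 5-gon: [(46.5916, 32.0423) (43.0108, 33.9625) (37.1943, 31.7382) (32.0196, 0) (58.1142, 0)]
10. shoelace: 575.9729

Area of P3's cell: 575.9729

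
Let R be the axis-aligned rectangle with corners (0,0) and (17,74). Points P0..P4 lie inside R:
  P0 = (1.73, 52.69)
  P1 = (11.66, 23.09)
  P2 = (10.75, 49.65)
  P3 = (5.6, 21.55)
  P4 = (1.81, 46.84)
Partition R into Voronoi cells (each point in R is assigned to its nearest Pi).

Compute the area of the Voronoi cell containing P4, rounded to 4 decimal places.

Area of P4's cell: 123.1871

1. box [0,17]×[0,74]: [(0, 0) (17, 0) (17, 74) (0, 74)]
2. ⊥bis P4·P0 via (1.77,49.765): [(0, 49.7408) (0, 0) (17, 0) (17, 49.9733)]  |A|=847.5696
3. ⊥bis P4·P1 via (6.735,34.965): [(0, 49.7408) (0, 32.1717) (17, 39.2223) (17, 49.9733)]  |A|=240.7204
4. ⊥bis P4·P2 via (6.28,48.245): [(5.785, 49.8199) (0, 49.7408) (0, 32.1717) (10.0252, 36.3296)]  |A|=127.2552
5. ⊥bis P4·P3 via (3.705,34.195): [(5.785, 49.8199) (0, 49.7408) (0, 33.6398) (5.5423, 34.4703) (10.0252, 36.3296)]  |A|=123.1871
6. canonical 5-gon: [(5.785, 49.8199) (0, 49.7408) (0, 33.6398) (5.5423, 34.4703) (10.0252, 36.3296)]
7. shoelace: 123.1871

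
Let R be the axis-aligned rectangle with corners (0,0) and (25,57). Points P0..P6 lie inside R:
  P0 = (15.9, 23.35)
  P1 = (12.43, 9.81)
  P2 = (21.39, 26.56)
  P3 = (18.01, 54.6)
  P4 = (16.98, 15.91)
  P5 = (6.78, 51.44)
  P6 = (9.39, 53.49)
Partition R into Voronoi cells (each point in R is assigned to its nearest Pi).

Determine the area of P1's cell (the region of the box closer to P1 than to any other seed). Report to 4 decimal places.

1. box [0,25]×[0,57]: [(0, 0) (25, 0) (25, 57) (0, 57)]
2. ⊥bis P1·P0 via (14.165,16.58): [(0, 20.2102) (0, 0) (25, 0) (25, 13.8032)]  |A|=425.1676
3. ⊥bis P1·P2 via (16.91,18.185): [(0, 20.2102) (0, 0) (25, 0) (25, 13.8032)]  |A|=425.1676
4. ⊥bis P1·P3 via (15.22,32.205): [(0, 20.2102) (0, 0) (25, 0) (25, 13.8032)]  |A|=425.1676
5. ⊥bis P1·P4 via (14.705,12.86): [(7.39, 18.3163) (0, 20.2102) (0, 0) (25, 0) (25, 5.1809)]  |A|=349.2482
6. ⊥bis P1·P5 via (9.605,30.625): [(7.39, 18.3163) (0, 20.2102) (0, 0) (25, 0) (25, 5.1809)]  |A|=349.2482
7. ⊥bis P1·P6 via (10.91,31.65): [(7.39, 18.3163) (0, 20.2102) (0, 0) (25, 0) (25, 5.1809)]  |A|=349.2482
8. canonical 5-gon: [(7.39, 18.3163) (0, 20.2102) (0, 0) (25, 0) (25, 5.1809)]
9. shoelace: 349.2482

Area of P1's cell: 349.2482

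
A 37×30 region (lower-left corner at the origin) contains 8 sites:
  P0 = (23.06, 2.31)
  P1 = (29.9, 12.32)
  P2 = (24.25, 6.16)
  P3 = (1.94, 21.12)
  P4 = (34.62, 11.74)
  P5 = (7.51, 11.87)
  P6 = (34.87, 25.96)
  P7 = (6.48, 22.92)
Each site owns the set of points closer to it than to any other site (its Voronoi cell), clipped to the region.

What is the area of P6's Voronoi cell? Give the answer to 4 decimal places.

1. box [0,37]×[0,30]: [(0, 0) (37, 0) (37, 30) (0, 30)]
2. ⊥bis P6·P0 via (28.965,14.135): [(0, 28.5991) (37, 10.1226) (37, 30) (0, 30)]  |A|=393.6481
3. ⊥bis P6·P1 via (32.385,19.14): [(37, 17.4584) (37, 30) (2.5801, 30)]  |A|=215.8398
4. ⊥bis P6·P2 via (29.56,16.06): [(5.6677, 28.875) (37, 17.4584) (37, 30) (3.5702, 30)]  |A|=215.2828
5. ⊥bis P6·P3 via (18.405,23.54): [(18.2972, 24.2731) (37, 17.4584) (37, 30) (17.4555, 30)]  |A|=173.2451
6. ⊥bis P6·P4 via (34.745,18.85): [(18.2972, 24.2731) (33.1016, 18.8789) (37, 18.8104) (37, 30) (17.4555, 30)]  |A|=170.6099
7. ⊥bis P6·P5 via (21.19,18.915): [(18.244, 24.6356) (18.4614, 24.2133) (33.1016, 18.8789) (37, 18.8104) (37, 30) (17.4555, 30)]  |A|=170.5818
8. ⊥bis P6·P7 via (20.675,24.44): [(20.7901, 23.3648) (33.1016, 18.8789) (37, 18.8104) (37, 30) (20.0796, 30)]  |A|=155.1483
9. canonical 5-gon: [(20.7901, 23.3648) (33.1016, 18.8789) (37, 18.8104) (37, 30) (20.0796, 30)]
10. shoelace: 155.1483

Area of P6's cell: 155.1483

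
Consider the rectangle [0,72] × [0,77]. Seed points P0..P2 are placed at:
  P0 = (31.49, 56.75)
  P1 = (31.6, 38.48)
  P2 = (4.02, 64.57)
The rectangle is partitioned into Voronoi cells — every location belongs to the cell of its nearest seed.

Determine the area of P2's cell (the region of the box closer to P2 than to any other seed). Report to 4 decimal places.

1. box [0,72]×[0,77]: [(0, 0) (72, 0) (72, 77) (0, 77)]
2. ⊥bis P2·P0 via (17.755,60.66): [(0, 0) (0.4867, 0) (22.4066, 77) (0, 77)]  |A|=881.3897
3. ⊥bis P2·P1 via (17.81,51.525): [(0, 32.6979) (14.0114, 47.5094) (22.4066, 77) (0, 77)]  |A|=640.7581
4. canonical 4-gon: [(0, 32.6979) (14.0114, 47.5094) (22.4066, 77) (0, 77)]
5. shoelace: 640.7581

Area of P2's cell: 640.7581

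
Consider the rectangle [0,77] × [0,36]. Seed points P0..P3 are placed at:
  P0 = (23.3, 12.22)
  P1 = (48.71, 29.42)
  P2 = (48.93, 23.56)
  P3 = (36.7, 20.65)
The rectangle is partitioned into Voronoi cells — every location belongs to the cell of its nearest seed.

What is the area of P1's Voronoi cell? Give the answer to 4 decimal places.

1. box [0,77]×[0,36]: [(0, 0) (77, 0) (77, 36) (0, 36)]
2. ⊥bis P1·P0 via (36.005,20.82): [(50.098, 0) (77, 0) (77, 36) (25.7297, 36)]  |A|=1407.1012
3. ⊥bis P1·P2 via (48.82,26.49): [(32.5797, 25.8803) (77, 27.548) (77, 36) (25.7297, 36)]  |A|=447.1415
4. ⊥bis P1·P3 via (42.705,25.035): [(41.834, 26.2277) (77, 27.548) (77, 36) (34.6981, 36)]  |A|=355.3051
5. canonical 4-gon: [(41.834, 26.2277) (77, 27.548) (77, 36) (34.6981, 36)]
6. shoelace: 355.3051

Area of P1's cell: 355.3051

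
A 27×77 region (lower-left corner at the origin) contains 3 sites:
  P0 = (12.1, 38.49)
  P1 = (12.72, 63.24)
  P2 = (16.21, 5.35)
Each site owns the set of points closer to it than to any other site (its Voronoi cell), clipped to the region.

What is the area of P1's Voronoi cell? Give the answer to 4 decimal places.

1. box [0,27]×[0,77]: [(0, 0) (27, 0) (27, 77) (0, 77)]
2. ⊥bis P1·P0 via (12.41,50.865): [(0, 51.1759) (27, 50.4995) (27, 77) (0, 77)]  |A|=706.3822
3. ⊥bis P1·P2 via (14.465,34.295): [(0, 51.1759) (27, 50.4995) (27, 77) (0, 77)]  |A|=706.3822
4. canonical 4-gon: [(0, 51.1759) (27, 50.4995) (27, 77) (0, 77)]
5. shoelace: 706.3822

Area of P1's cell: 706.3822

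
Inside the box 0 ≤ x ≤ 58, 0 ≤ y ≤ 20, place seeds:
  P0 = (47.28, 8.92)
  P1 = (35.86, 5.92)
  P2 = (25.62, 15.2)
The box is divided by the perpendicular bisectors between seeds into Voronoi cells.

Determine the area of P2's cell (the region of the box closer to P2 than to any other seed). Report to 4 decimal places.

Area of P2's cell: 604.4109

1. box [0,58]×[0,20]: [(0, 0) (58, 0) (58, 20) (0, 20)]
2. ⊥bis P2·P0 via (36.45,12.06): [(0, 0) (32.9534, 0) (38.7521, 20) (0, 20)]  |A|=717.0547
3. ⊥bis P2·P1 via (30.74,10.56): [(0, 0) (21.17, 0) (38.4967, 19.1191) (38.7521, 20) (0, 20)]  |A|=604.4109
4. canonical 5-gon: [(0, 0) (21.17, 0) (38.4967, 19.1191) (38.7521, 20) (0, 20)]
5. shoelace: 604.4109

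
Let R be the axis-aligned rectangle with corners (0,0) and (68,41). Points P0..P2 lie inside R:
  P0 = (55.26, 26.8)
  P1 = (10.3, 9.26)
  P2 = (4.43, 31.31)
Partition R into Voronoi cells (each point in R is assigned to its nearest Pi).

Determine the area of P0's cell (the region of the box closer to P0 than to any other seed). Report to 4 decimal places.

Area of P0's cell: 1431.0989

1. box [0,68]×[0,41]: [(0, 0) (68, 0) (68, 41) (0, 41)]
2. ⊥bis P0·P1 via (32.78,18.03): [(39.8139, 0) (68, 0) (68, 41) (23.8188, 41)]  |A|=1483.5279
3. ⊥bis P0·P2 via (29.845,29.055): [(29.5919, 26.2021) (39.8139, 0) (68, 0) (68, 41) (30.9048, 41)]  |A|=1431.0989
4. canonical 5-gon: [(29.5919, 26.2021) (39.8139, 0) (68, 0) (68, 41) (30.9048, 41)]
5. shoelace: 1431.0989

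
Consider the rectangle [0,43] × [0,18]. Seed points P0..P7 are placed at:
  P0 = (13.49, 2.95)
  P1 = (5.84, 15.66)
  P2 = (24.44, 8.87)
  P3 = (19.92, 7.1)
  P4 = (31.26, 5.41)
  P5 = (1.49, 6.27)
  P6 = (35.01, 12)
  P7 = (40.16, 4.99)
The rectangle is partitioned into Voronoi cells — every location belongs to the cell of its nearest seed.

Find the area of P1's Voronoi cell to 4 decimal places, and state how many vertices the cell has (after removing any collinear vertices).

1. box [0,43]×[0,18]: [(0, 0) (43, 0) (43, 18) (0, 18)]
2. ⊥bis P1·P0 via (9.665,9.305): [(0, 3.4877) (24.1112, 18) (0, 18)]  |A|=174.9539
3. ⊥bis P1·P2 via (15.14,12.265): [(0, 3.4877) (15.2969, 12.6948) (17.2336, 18) (0, 18)]  |A|=156.7102
4. ⊥bis P1·P3 via (12.88,11.38): [(0, 3.4877) (12.7458, 11.1593) (16.9047, 18) (0, 18)]  |A|=150.3051
5. ⊥bis P1·P4 via (18.55,10.535): [(0, 3.4877) (12.7458, 11.1593) (16.9047, 18) (0, 18)]  |A|=150.3051
6. ⊥bis P1·P5 via (3.665,10.965): [(0, 12.6628) (8.6139, 8.6724) (12.7458, 11.1593) (16.9047, 18) (0, 18)]  |A|=110.7883
7. ⊥bis P1·P6 via (20.425,13.83): [(0, 12.6628) (8.6139, 8.6724) (12.7458, 11.1593) (16.9047, 18) (0, 18)]  |A|=110.7883
8. ⊥bis P1·P7 via (23,10.325): [(0, 12.6628) (8.6139, 8.6724) (12.7458, 11.1593) (16.9047, 18) (0, 18)]  |A|=110.7883
9. canonical 5-gon: [(0, 12.6628) (8.6139, 8.6724) (12.7458, 11.1593) (16.9047, 18) (0, 18)]
10. shoelace: 110.7883

Area of P1's cell: 110.7883 (5 vertices)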